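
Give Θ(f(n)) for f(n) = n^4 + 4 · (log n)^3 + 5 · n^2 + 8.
f(n) ∈ Θ(n^4)

Compare the terms by growth order. For large n, n^a · (log n)^b dominates n^a' · (log n)^b' iff a > a', or (a = a' and b > b'). Ranking the 4 terms shows the dominant one is n^4. Hence f(n) ∈ Θ(n^4).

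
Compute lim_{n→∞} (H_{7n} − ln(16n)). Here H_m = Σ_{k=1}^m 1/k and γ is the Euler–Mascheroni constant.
lim = ln(7/16) + γ

By Euler-Maclaurin, H_m = ln m + γ + O(1/m). So
  H_{7n} − ln(16n) = ln(7n) + γ − ln(16n) + O(1/n)
                       = ln(7/16) + γ + O(1/n).
Hence the limit is ln(7/16) + γ.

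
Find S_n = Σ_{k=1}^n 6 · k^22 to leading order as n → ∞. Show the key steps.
S_n ~ 6 · n^23 / 23

By integral comparison (Euler-Maclaurin), Σ_{k=1}^n 6 · k^22 = 6 · ∫_0^n x^22 dx + O(n^22) = 6 · n^23/23 + O(n^22). (Equivalently, Faulhaber's formula gives the same leading term.)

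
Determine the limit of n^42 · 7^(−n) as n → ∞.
lim = 0

Exponentials with base > 1 dominate every fixed polynomial: for any fixed c, n^c / 7^n → 0 as n → ∞ (e.g. by the ratio test, or by writing 7^n = e^(n ln 7) and noting e^(n ln 7) / n^c → ∞). Hence n^42 · 7^(−n) = n^42 / 7^n → 0.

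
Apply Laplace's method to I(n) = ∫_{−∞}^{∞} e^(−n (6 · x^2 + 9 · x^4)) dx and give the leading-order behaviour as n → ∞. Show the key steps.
I(n) ~ sqrt(π/(6n))

φ(x) = 6 · x^2 + 9 · x^4 has its unique global minimum at x* = 0 (since φ'(x) = 12x + 36x^3 = 0 only at x = 0 for real x with both coefficients positive, and φ → ∞ as |x| → ∞). At x* = 0, φ(0) = 0 and φ''(0) = 12. Laplace's method then gives
  I(n) ~ sqrt(2π / (n · φ''(0))) · e^(−n φ(0)) = sqrt(2π / (12n)) = sqrt(π/(6n)).
The 9 · x^4 term contributes only at subleading order (an O(1/n) relative correction).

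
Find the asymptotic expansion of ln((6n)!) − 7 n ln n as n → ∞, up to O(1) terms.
ln((6n)!) − 7 n ln n = −n ln n + 6(ln 6 − 1) n + (1/2) ln(2π·6n) + O(1/n)

Stirling: ln((6n)!) = 6n ln(6n) − 6n + (1/2) ln(2π·6n) + O(1/n).
Expand 6n ln(6n) = 6n (ln n + ln 6) = 6n ln n + 6n ln 6.
Subtract 7n ln n: leading term is (6 − 7) n ln n = −n ln n. The next term is 6n ln 6 − 6n = 6(ln 6 − 1) n. Then the (1/2) ln(2π·6n) correction.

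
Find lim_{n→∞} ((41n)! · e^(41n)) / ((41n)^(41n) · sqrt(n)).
lim = sqrt(2π·41)

Stirling: (41n)! ~ sqrt(2π·41n) · (41n/e)^(41n). Hence
  (41n)! · e^(41n) / (41n)^(41n) ~ sqrt(2π·41n).
Dividing by sqrt(n): sqrt(2π·41n) / sqrt(n) = sqrt(2π·41) · n^((1−1)/2), so the limit is sqrt(2π·41).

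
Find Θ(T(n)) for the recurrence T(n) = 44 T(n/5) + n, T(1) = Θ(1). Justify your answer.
T(n) = Θ(n^(log_5 44))

Master theorem: compare f(n) = n to n^(log_5 44) where log_5 44 ≈ 2.351. Since 1 < log_5 44, we have f(n) = O(n^(log_5 44 − ε)) for some ε > 0 — Case 1. Hence T(n) = Θ(n^(log_5 44)).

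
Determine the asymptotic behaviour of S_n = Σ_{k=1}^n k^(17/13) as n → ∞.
S_n ~ (13/30) · n^(30/13)

Integral comparison: Σ_{k=1}^n k^(17/13) = ∫_0^n x^(17/13) dx + O(n^(17/13)). The integral is n^(1 + 17/13) / (1 + 17/13) = n^((17+13)/13) / ((17+13)/13) = (13/30) · n^(30/13).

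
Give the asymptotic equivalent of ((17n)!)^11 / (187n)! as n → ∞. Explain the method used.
((17n)!)^11/(187n)! ~ ((2π·17n)^(10/2) / sqrt(11)) · 11^(−11·17n)  →  0

Write N = 17n. Stirling: N! ~ sqrt(2π N)(N/e)^N and (11N)! ~ sqrt(2π·11N)·(11N/e)^(11N).
  (N!)^11/(11N)! ~ (2π N)^(11/2) (N/e)^(11N) / [sqrt(2π·11N) (11N/e)^(11N)]
     = (2π N)^(11/2) / sqrt(2π·11N) · (N/(11N))^(11N)
     = (2π N)^((11−1)/2) / sqrt(11) · 11^(−11N).
Since 11^11 > 1, the factor 11^(−11N) decays exponentially, so the ratio → 0. Substituting N = 17n gives the stated form.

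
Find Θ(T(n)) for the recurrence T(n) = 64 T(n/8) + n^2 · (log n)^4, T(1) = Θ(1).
T(n) = Θ(n^2 · (log n)^5)

Here log_8 64 = 2 and f(n) = n^2 · (log n)^4 = Θ(n^(log_8 64) · (log n)^4). This is the extended Case 2 of the master theorem (f matches the critical exponent up to log factors), giving T(n) = Θ(n^(log_8 64) · (log n)^(4+1)) = Θ(n^2 · (log n)^5).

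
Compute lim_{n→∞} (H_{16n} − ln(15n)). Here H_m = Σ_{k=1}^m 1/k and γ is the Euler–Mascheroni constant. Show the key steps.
lim = ln(16/15) + γ

By Euler-Maclaurin, H_m = ln m + γ + O(1/m). So
  H_{16n} − ln(15n) = ln(16n) + γ − ln(15n) + O(1/n)
                       = ln(16/15) + γ + O(1/n).
Hence the limit is ln(16/15) + γ.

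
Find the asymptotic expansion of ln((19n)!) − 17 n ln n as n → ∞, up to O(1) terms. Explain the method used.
ln((19n)!) − 17 n ln n = 2 n ln n + 19(ln 19 − 1) n + (1/2) ln(2π·19n) + O(1/n)

Stirling: ln((19n)!) = 19n ln(19n) − 19n + (1/2) ln(2π·19n) + O(1/n).
Expand 19n ln(19n) = 19n (ln n + ln 19) = 19n ln n + 19n ln 19.
Subtract 17n ln n: leading term is (19 − 17) n ln n = 2 n ln n. The next term is 19n ln 19 − 19n = 19(ln 19 − 1) n. Then the (1/2) ln(2π·19n) correction.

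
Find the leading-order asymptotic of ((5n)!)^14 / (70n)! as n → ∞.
((5n)!)^14/(70n)! ~ ((2π·5n)^(13/2) / sqrt(14)) · 14^(−14·5n)  →  0

Write N = 5n. Stirling: N! ~ sqrt(2π N)(N/e)^N and (14N)! ~ sqrt(2π·14N)·(14N/e)^(14N).
  (N!)^14/(14N)! ~ (2π N)^(14/2) (N/e)^(14N) / [sqrt(2π·14N) (14N/e)^(14N)]
     = (2π N)^(14/2) / sqrt(2π·14N) · (N/(14N))^(14N)
     = (2π N)^((14−1)/2) / sqrt(14) · 14^(−14N).
Since 14^14 > 1, the factor 14^(−14N) decays exponentially, so the ratio → 0. Substituting N = 5n gives the stated form.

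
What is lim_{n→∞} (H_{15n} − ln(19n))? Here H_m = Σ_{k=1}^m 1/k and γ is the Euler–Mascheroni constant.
lim = ln(15/19) + γ

By Euler-Maclaurin, H_m = ln m + γ + O(1/m). So
  H_{15n} − ln(19n) = ln(15n) + γ − ln(19n) + O(1/n)
                       = ln(15/19) + γ + O(1/n).
Hence the limit is ln(15/19) + γ.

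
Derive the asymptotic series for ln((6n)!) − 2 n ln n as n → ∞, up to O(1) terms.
ln((6n)!) − 2 n ln n = 4 n ln n + 6(ln 6 − 1) n + (1/2) ln(2π·6n) + O(1/n)

Stirling: ln((6n)!) = 6n ln(6n) − 6n + (1/2) ln(2π·6n) + O(1/n).
Expand 6n ln(6n) = 6n (ln n + ln 6) = 6n ln n + 6n ln 6.
Subtract 2n ln n: leading term is (6 − 2) n ln n = 4 n ln n. The next term is 6n ln 6 − 6n = 6(ln 6 − 1) n. Then the (1/2) ln(2π·6n) correction.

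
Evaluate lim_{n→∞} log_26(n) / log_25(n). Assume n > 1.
lim = ln(25) / ln(26) = log_26(25)

Change of base: log_26(n) = ln n / ln 26 and log_25(n) = ln n / ln 25. The ratio is (ln n / ln 26) · (ln 25 / ln n) = ln 25 / ln 26, a constant independent of n. So the limit is ln 25 / ln 26 = log_26(25).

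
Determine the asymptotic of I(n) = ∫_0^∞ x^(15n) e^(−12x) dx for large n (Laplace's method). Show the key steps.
I(n) ~ (sqrt(2π·15n) / 12) · (15n/(12e))^(15n)

Write the integrand as exp(15n ln x − 12x) and set f(x) = 15n ln x − 12x. Then f'(x) = 15n/x − 12 = 0 at x* = 15n/12, and f''(x*) = −15n/x*^2 = −12^2/(15n). Laplace's method (interior maximum) gives
  I(n) ~ e^(f(x*)) · sqrt(2π / |f''(x*)|)
        = exp(15n ln(15n/12) − 15n) · sqrt(2π · 15n / 12^2)
        = (15n/12)^(15n) e^(−15n) · sqrt(2π·15n) / 12
        = (sqrt(2π·15n) / 12) · (15n/(12e))^(15n).
This matches Γ(15n+1)/12^(15n+1) with Stirling applied to Γ.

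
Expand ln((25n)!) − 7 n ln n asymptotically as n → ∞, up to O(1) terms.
ln((25n)!) − 7 n ln n = 18 n ln n + 25(ln 25 − 1) n + (1/2) ln(2π·25n) + O(1/n)

Stirling: ln((25n)!) = 25n ln(25n) − 25n + (1/2) ln(2π·25n) + O(1/n).
Expand 25n ln(25n) = 25n (ln n + ln 25) = 25n ln n + 25n ln 25.
Subtract 7n ln n: leading term is (25 − 7) n ln n = 18 n ln n. The next term is 25n ln 25 − 25n = 25(ln 25 − 1) n. Then the (1/2) ln(2π·25n) correction.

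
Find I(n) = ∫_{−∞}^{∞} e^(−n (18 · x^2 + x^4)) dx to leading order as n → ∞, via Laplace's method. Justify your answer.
I(n) ~ sqrt(π/(18n))

φ(x) = 18 · x^2 + x^4 has its unique global minimum at x* = 0 (since φ'(x) = 36x + 4x^3 = 0 only at x = 0 for real x with both coefficients positive, and φ → ∞ as |x| → ∞). At x* = 0, φ(0) = 0 and φ''(0) = 36. Laplace's method then gives
  I(n) ~ sqrt(2π / (n · φ''(0))) · e^(−n φ(0)) = sqrt(2π / (36n)) = sqrt(π/(18n)).
The x^4 term contributes only at subleading order (an O(1/n) relative correction).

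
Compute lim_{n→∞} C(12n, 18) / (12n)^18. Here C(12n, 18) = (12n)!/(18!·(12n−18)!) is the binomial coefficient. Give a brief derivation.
lim = 1/18! = 1/6402373705728000

With N = 12n → ∞: C(N, 18) / N^18 = [N(N−1)…(N−17)] / (18! · N^18) = (1/18!) · 1 · (1 − 1/(12n)) · … · (1 − 17/(12n)). Each factor → 1 as N → ∞, so the limit is 1/18! = 1/6402373705728000.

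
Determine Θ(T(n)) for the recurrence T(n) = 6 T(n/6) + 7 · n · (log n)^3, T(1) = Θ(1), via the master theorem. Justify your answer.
T(n) = Θ(n · (log n)^4)

Here log_6 6 = 1 and f(n) = 7 · n · (log n)^3 = Θ(n^(log_6 6) · (log n)^3). This is the extended Case 2 of the master theorem (f matches the critical exponent up to log factors), giving T(n) = Θ(n^(log_6 6) · (log n)^(3+1)) = Θ(n · (log n)^4).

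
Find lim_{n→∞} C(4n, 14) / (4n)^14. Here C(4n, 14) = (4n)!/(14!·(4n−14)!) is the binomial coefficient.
lim = 1/14! = 1/87178291200

With N = 4n → ∞: C(N, 14) / N^14 = [N(N−1)…(N−13)] / (14! · N^14) = (1/14!) · 1 · (1 − 1/(4n)) · … · (1 − 13/(4n)). Each factor → 1 as N → ∞, so the limit is 1/14! = 1/87178291200.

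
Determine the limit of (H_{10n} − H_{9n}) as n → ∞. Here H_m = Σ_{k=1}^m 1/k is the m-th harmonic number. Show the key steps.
lim = ln(10/9)

Euler-Maclaurin gives H_m = ln m + γ + 1/(2m) + O(1/m^2). The γ and O(1/m) terms cancel in the difference:
  H_{10n} − H_{9n} = ln(10n) − ln(9n) + O(1/n) = ln(10/9) + O(1/n).
Hence the limit is ln(10/9).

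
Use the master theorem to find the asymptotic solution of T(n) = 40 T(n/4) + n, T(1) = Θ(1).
T(n) = Θ(n^(log_4 40))

Master theorem: compare f(n) = n to n^(log_4 40) where log_4 40 ≈ 2.661. Since 1 < log_4 40, we have f(n) = O(n^(log_4 40 − ε)) for some ε > 0 — Case 1. Hence T(n) = Θ(n^(log_4 40)).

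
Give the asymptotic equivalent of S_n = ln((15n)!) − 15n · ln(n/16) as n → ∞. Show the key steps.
S_n ~ 15n · (ln 240 − 1) + O(ln n)

Stirling: ln((15n)!) = 15n ln(15n) − 15n + O(ln n).
  S_n = 15n ln(15n) − 15n − 15n ln(n/16) + O(ln n)
      = 15n ln(15n) − 15n ln n + 15n ln 16 − 15n + O(ln n)
      = 15n ln 15 + 15n ln 16 − 15n + O(ln n)
      = 15n (ln 240 − 1) + O(ln n).
Numerically ln(240) − 1 ≈ 4.4806.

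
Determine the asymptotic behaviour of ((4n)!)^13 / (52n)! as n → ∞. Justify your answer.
((4n)!)^13/(52n)! ~ ((2π·4n)^(12/2) / sqrt(13)) · 13^(−13·4n)  →  0

Write N = 4n. Stirling: N! ~ sqrt(2π N)(N/e)^N and (13N)! ~ sqrt(2π·13N)·(13N/e)^(13N).
  (N!)^13/(13N)! ~ (2π N)^(13/2) (N/e)^(13N) / [sqrt(2π·13N) (13N/e)^(13N)]
     = (2π N)^(13/2) / sqrt(2π·13N) · (N/(13N))^(13N)
     = (2π N)^((13−1)/2) / sqrt(13) · 13^(−13N).
Since 13^13 > 1, the factor 13^(−13N) decays exponentially, so the ratio → 0. Substituting N = 4n gives the stated form.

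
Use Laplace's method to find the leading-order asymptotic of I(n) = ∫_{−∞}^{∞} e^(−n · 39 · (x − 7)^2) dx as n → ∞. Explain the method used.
I(n) = sqrt(π/(39n))

Here φ(x) = 39 · (x − 7)^2 has its unique minimum at x* = 7 with φ(x*) = 0 and φ''(x*) = 78. Laplace's method gives
  I(n) ~ e^(−n φ(x*)) · sqrt(2π / (n · φ''(x*))) = sqrt(2π / (78n)) = sqrt(π/(39n)).
This is exact: substituting u = (x − 7)·sqrt(39n) gives I(n) = (1/sqrt(39n)) ∫_{−∞}^{∞} e^(−u^2) du = sqrt(π/(39n)).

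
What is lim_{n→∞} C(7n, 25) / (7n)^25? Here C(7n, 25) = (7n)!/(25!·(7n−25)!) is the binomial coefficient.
lim = 1/25! = 1/15511210043330985984000000

With N = 7n → ∞: C(N, 25) / N^25 = [N(N−1)…(N−24)] / (25! · N^25) = (1/25!) · 1 · (1 − 1/(7n)) · … · (1 − 24/(7n)). Each factor → 1 as N → ∞, so the limit is 1/25! = 1/15511210043330985984000000.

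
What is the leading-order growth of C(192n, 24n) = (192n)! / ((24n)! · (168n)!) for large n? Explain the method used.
C(192n, 24n) ~ (16777216/823543)^(24n) · sqrt(4/(7π·24n))

Write N = 24n. Apply Stirling to each factorial:
  (8N)! ~ sqrt(2π·8N) · (8N/e)^(8N),
  N! ~ sqrt(2π N) · (N/e)^N,
  (7N)! ~ sqrt(2π·7N) · (7N/e)^(7N).
The exponential factors combine to (8N)^(8N) / (N^N · (7N)^(7N)) = 8^(8N)/7^(7N) = (8^8/7^7)^N = (16777216/823543)^N.
The square-root prefactors combine to sqrt(2π·8N) / (sqrt(2π N)·sqrt(2π·7N)) = sqrt(8 / (2π·7·N)) = sqrt(4/(7π·24n)).
Substituting N = 24n: C(192n, 24n) ~ (16777216/823543)^(24n) · sqrt(4/(7π·24n)).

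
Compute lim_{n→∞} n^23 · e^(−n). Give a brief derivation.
lim = 0

Exponentials with base > 1 dominate every fixed polynomial: for any fixed c, n^c / e^n → 0 as n → ∞ (e.g. by the ratio test, or since e^n grows faster than any power of n). Hence n^23 · e^(−n) = n^23 / e^n → 0.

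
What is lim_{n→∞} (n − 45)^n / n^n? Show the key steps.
lim = e^(−45)

Rewrite as (1 − 45/n)^(n). By the standard limit (1 + x/n)^n → e^x, we have (1 − 45/n)^n → e^(−45), and raising to the 1st power gives e^(−45).
More precisely, ln[(1 − 45/n)^(n)] = n · ln(1 − 45/n) = n · (-45/n + O(1/n^2)) = -45 + O(1/n) → -45.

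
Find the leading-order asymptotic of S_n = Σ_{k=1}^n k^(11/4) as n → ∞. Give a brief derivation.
S_n ~ (4/15) · n^(15/4)

Integral comparison: Σ_{k=1}^n k^(11/4) = ∫_0^n x^(11/4) dx + O(n^(11/4)). The integral is n^(1 + 11/4) / (1 + 11/4) = n^((11+4)/4) / ((11+4)/4) = (4/15) · n^(15/4).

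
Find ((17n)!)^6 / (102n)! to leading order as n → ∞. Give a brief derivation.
((17n)!)^6/(102n)! ~ ((2π·17n)^(5/2) / sqrt(6)) · 6^(−6·17n)  →  0

Write N = 17n. Stirling: N! ~ sqrt(2π N)(N/e)^N and (6N)! ~ sqrt(2π·6N)·(6N/e)^(6N).
  (N!)^6/(6N)! ~ (2π N)^(6/2) (N/e)^(6N) / [sqrt(2π·6N) (6N/e)^(6N)]
     = (2π N)^(6/2) / sqrt(2π·6N) · (N/(6N))^(6N)
     = (2π N)^((6−1)/2) / sqrt(6) · 6^(−6N).
Since 6^6 > 1, the factor 6^(−6N) decays exponentially, so the ratio → 0. Substituting N = 17n gives the stated form.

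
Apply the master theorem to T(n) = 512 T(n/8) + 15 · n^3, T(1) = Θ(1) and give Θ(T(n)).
T(n) = Θ(n^3 log n)

log_8 512 = 3, and f(n) = 15 · n^3 = Θ(n^(log_8 512)). This is Case 2 of the master theorem: T(n) = Θ(f(n) · log n) = Θ(n^3 log n).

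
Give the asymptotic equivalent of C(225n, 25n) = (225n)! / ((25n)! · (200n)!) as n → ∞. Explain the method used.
C(225n, 25n) ~ (387420489/16777216)^(25n) · sqrt(9/(16π·25n))

Write N = 25n. Apply Stirling to each factorial:
  (9N)! ~ sqrt(2π·9N) · (9N/e)^(9N),
  N! ~ sqrt(2π N) · (N/e)^N,
  (8N)! ~ sqrt(2π·8N) · (8N/e)^(8N).
The exponential factors combine to (9N)^(9N) / (N^N · (8N)^(8N)) = 9^(9N)/8^(8N) = (9^9/8^8)^N = (387420489/16777216)^N.
The square-root prefactors combine to sqrt(2π·9N) / (sqrt(2π N)·sqrt(2π·8N)) = sqrt(9 / (2π·8·N)) = sqrt(9/(16π·25n)).
Substituting N = 25n: C(225n, 25n) ~ (387420489/16777216)^(25n) · sqrt(9/(16π·25n)).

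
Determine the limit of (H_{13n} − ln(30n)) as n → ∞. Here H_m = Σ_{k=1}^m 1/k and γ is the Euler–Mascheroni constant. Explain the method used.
lim = ln(13/30) + γ

By Euler-Maclaurin, H_m = ln m + γ + O(1/m). So
  H_{13n} − ln(30n) = ln(13n) + γ − ln(30n) + O(1/n)
                       = ln(13/30) + γ + O(1/n).
Hence the limit is ln(13/30) + γ.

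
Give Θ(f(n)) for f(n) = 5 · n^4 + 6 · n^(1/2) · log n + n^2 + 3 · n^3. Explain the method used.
f(n) ∈ Θ(n^4)

Compare the terms by growth order. For large n, n^a · (log n)^b dominates n^a' · (log n)^b' iff a > a', or (a = a' and b > b'). Ranking the 4 terms shows the dominant one is 5 · n^4. Hence f(n) ∈ Θ(n^4).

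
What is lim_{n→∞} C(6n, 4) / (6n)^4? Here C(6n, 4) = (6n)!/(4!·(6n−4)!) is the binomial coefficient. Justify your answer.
lim = 1/4! = 1/24

With N = 6n → ∞: C(N, 4) / N^4 = [N(N−1)…(N−3)] / (4! · N^4) = (1/4!) · 1 · (1 − 1/(6n)) · (1 − 2/(6n)) · (1 − 3/(6n)). Each factor → 1 as N → ∞, so the limit is 1/4! = 1/24.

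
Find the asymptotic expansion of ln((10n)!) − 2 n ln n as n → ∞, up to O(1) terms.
ln((10n)!) − 2 n ln n = 8 n ln n + 10(ln 10 − 1) n + (1/2) ln(2π·10n) + O(1/n)

Stirling: ln((10n)!) = 10n ln(10n) − 10n + (1/2) ln(2π·10n) + O(1/n).
Expand 10n ln(10n) = 10n (ln n + ln 10) = 10n ln n + 10n ln 10.
Subtract 2n ln n: leading term is (10 − 2) n ln n = 8 n ln n. The next term is 10n ln 10 − 10n = 10(ln 10 − 1) n. Then the (1/2) ln(2π·10n) correction.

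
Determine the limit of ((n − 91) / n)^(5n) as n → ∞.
lim = e^(−455)

Rewrite as (1 − 91/n)^(5n). By the standard limit (1 + x/n)^n → e^x, we have (1 − 91/n)^n → e^(−91), and raising to the 5th power gives e^(−455).
More precisely, ln[(1 − 91/n)^(5n)] = 5n · ln(1 − 91/n) = 5n · (-91/n + O(1/n^2)) = -455 + O(1/n) → -455.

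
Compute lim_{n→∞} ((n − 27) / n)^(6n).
lim = e^(−162)

Rewrite as (1 − 27/n)^(6n). By the standard limit (1 + x/n)^n → e^x, we have (1 − 27/n)^n → e^(−27), and raising to the 6th power gives e^(−162).
More precisely, ln[(1 − 27/n)^(6n)] = 6n · ln(1 − 27/n) = 6n · (-27/n + O(1/n^2)) = -162 + O(1/n) → -162.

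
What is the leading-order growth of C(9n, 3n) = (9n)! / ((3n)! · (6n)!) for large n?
C(9n, 3n) ~ (27/4)^(3n) · sqrt(3/(4π·3n))

Write N = 3n. Apply Stirling to each factorial:
  (3N)! ~ sqrt(2π·3N) · (3N/e)^(3N),
  N! ~ sqrt(2π N) · (N/e)^N,
  (2N)! ~ sqrt(2π·2N) · (2N/e)^(2N).
The exponential factors combine to (3N)^(3N) / (N^N · (2N)^(2N)) = 3^(3N)/2^(2N) = (3^3/2^2)^N = (27/4)^N.
The square-root prefactors combine to sqrt(2π·3N) / (sqrt(2π N)·sqrt(2π·2N)) = sqrt(3 / (2π·2·N)) = sqrt(3/(4π·3n)).
Substituting N = 3n: C(9n, 3n) ~ (27/4)^(3n) · sqrt(3/(4π·3n)).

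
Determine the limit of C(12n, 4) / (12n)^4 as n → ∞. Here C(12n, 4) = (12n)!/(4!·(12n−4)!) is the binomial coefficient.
lim = 1/4! = 1/24

With N = 12n → ∞: C(N, 4) / N^4 = [N(N−1)…(N−3)] / (4! · N^4) = (1/4!) · 1 · (1 − 1/(12n)) · (1 − 2/(12n)) · (1 − 3/(12n)). Each factor → 1 as N → ∞, so the limit is 1/4! = 1/24.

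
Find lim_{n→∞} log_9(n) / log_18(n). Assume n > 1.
lim = ln(18) / ln(9) = log_9(18)

Change of base: log_9(n) = ln n / ln 9 and log_18(n) = ln n / ln 18. The ratio is (ln n / ln 9) · (ln 18 / ln n) = ln 18 / ln 9, a constant independent of n. So the limit is ln 18 / ln 9 = log_9(18).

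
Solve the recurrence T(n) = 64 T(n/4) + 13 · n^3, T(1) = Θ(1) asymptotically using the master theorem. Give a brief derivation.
T(n) = Θ(n^3 log n)

log_4 64 = 3, and f(n) = 13 · n^3 = Θ(n^(log_4 64)). This is Case 2 of the master theorem: T(n) = Θ(f(n) · log n) = Θ(n^3 log n).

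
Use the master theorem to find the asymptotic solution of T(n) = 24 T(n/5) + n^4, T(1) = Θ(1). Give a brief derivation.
T(n) = Θ(n^4)

log_5 24 ≈ 1.975. f(n) = n^4 dominates n^(log_5 24) since 4 > 1.975, and the regularity condition a·f(n/b) = 24·(n/5)^4 = (24/625)·n^4 ≤ c·f(n) holds with c = 24/625 ≈ 0.0384 < 1. So this is Case 3: T(n) = Θ(f(n)) = Θ(n^4).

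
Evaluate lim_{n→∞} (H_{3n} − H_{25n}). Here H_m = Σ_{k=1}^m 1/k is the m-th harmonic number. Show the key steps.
lim = ln(3/25)

Euler-Maclaurin gives H_m = ln m + γ + 1/(2m) + O(1/m^2). The γ and O(1/m) terms cancel in the difference:
  H_{3n} − H_{25n} = ln(3n) − ln(25n) + O(1/n) = ln(3/25) + O(1/n).
Hence the limit is ln(3/25).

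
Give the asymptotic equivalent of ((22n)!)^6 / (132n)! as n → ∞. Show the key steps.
((22n)!)^6/(132n)! ~ ((2π·22n)^(5/2) / sqrt(6)) · 6^(−6·22n)  →  0

Write N = 22n. Stirling: N! ~ sqrt(2π N)(N/e)^N and (6N)! ~ sqrt(2π·6N)·(6N/e)^(6N).
  (N!)^6/(6N)! ~ (2π N)^(6/2) (N/e)^(6N) / [sqrt(2π·6N) (6N/e)^(6N)]
     = (2π N)^(6/2) / sqrt(2π·6N) · (N/(6N))^(6N)
     = (2π N)^((6−1)/2) / sqrt(6) · 6^(−6N).
Since 6^6 > 1, the factor 6^(−6N) decays exponentially, so the ratio → 0. Substituting N = 22n gives the stated form.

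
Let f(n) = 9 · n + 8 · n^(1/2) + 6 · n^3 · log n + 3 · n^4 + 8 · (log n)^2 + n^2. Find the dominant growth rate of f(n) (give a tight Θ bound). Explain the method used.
f(n) ∈ Θ(n^4)

Compare the terms by growth order. For large n, n^a · (log n)^b dominates n^a' · (log n)^b' iff a > a', or (a = a' and b > b'). Ranking the 6 terms shows the dominant one is 3 · n^4. Hence f(n) ∈ Θ(n^4).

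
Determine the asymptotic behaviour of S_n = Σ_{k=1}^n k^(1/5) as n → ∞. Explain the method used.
S_n ~ (5/6) · n^(6/5)

Integral comparison: Σ_{k=1}^n k^(1/5) = ∫_0^n x^(1/5) dx + O(n^(1/5)). The integral is n^(1 + 1/5) / (1 + 1/5) = n^((1+5)/5) / ((1+5)/5) = (5/6) · n^(6/5).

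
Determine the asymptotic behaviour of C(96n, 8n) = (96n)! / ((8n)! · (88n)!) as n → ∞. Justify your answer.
C(96n, 8n) ~ (8916100448256/285311670611)^(8n) · sqrt(6/(11π·8n))

Write N = 8n. Apply Stirling to each factorial:
  (12N)! ~ sqrt(2π·12N) · (12N/e)^(12N),
  N! ~ sqrt(2π N) · (N/e)^N,
  (11N)! ~ sqrt(2π·11N) · (11N/e)^(11N).
The exponential factors combine to (12N)^(12N) / (N^N · (11N)^(11N)) = 12^(12N)/11^(11N) = (12^12/11^11)^N = (8916100448256/285311670611)^N.
The square-root prefactors combine to sqrt(2π·12N) / (sqrt(2π N)·sqrt(2π·11N)) = sqrt(12 / (2π·11·N)) = sqrt(6/(11π·8n)).
Substituting N = 8n: C(96n, 8n) ~ (8916100448256/285311670611)^(8n) · sqrt(6/(11π·8n)).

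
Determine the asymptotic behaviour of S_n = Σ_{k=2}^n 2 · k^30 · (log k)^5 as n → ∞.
S_n ~ 2 · n^31 · (log n)^5 / 31

By integral comparison, S_n = ∫_1^n 2 · x^30 · (log x)^5 dx + O(n^30 · (log n)^5). For the integral, the leading term of ∫_1^n x^30 (log x)^5 dx is n^31/31 · (log n)^5 (by repeated integration by parts; each step lowers the log-exponent and produces a relatively O(1/log n) correction). Hence S_n ~ 2 · n^31 · (log n)^5 / 31.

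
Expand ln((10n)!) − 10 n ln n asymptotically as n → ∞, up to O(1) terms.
ln((10n)!) − 10 n ln n = 10(ln 10 − 1) n + (1/2) ln(2π·10n) + O(1/n)

Stirling: ln((10n)!) = 10n ln(10n) − 10n + (1/2) ln(2π·10n) + O(1/n).
Since 10n ln(10n) = 10n ln n + 10n ln 10, subtracting 10n ln n cancels the n ln n term exactly. What remains is 10(ln 10 − 1) n + (1/2) ln(2π·10n) + O(1/n).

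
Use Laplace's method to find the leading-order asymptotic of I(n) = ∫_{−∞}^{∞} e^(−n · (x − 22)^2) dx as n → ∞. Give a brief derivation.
I(n) = sqrt(π/n)

Here φ(x) = (x − 22)^2 has its unique minimum at x* = 22 with φ(x*) = 0 and φ''(x*) = 2. Laplace's method gives
  I(n) ~ e^(−n φ(x*)) · sqrt(2π / (n · φ''(x*))) = sqrt(2π / (2n)) = sqrt(π/n).
This is exact: substituting u = (x − 22)·sqrt(n) gives I(n) = (1/sqrt(n)) ∫_{−∞}^{∞} e^(−u^2) du = sqrt(π/n).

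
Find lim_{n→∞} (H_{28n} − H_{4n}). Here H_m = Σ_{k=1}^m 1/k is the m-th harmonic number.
lim = ln(28/4) = ln 7

Euler-Maclaurin gives H_m = ln m + γ + 1/(2m) + O(1/m^2). The γ and O(1/m) terms cancel in the difference:
  H_{28n} − H_{4n} = ln(28n) − ln(4n) + O(1/n) = ln(28/4) + O(1/n).
Hence the limit is ln(28/4) = ln 7.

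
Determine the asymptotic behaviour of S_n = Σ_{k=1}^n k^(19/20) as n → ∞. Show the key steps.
S_n ~ (20/39) · n^(39/20)

Integral comparison: Σ_{k=1}^n k^(19/20) = ∫_0^n x^(19/20) dx + O(n^(19/20)). The integral is n^(1 + 19/20) / (1 + 19/20) = n^((19+20)/20) / ((19+20)/20) = (20/39) · n^(39/20).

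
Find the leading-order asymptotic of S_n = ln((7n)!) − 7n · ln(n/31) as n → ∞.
S_n ~ 7n · (ln 217 − 1) + O(ln n)

Stirling: ln((7n)!) = 7n ln(7n) − 7n + O(ln n).
  S_n = 7n ln(7n) − 7n − 7n ln(n/31) + O(ln n)
      = 7n ln(7n) − 7n ln n + 7n ln 31 − 7n + O(ln n)
      = 7n ln 7 + 7n ln 31 − 7n + O(ln n)
      = 7n (ln 217 − 1) + O(ln n).
Numerically ln(217) − 1 ≈ 4.3799.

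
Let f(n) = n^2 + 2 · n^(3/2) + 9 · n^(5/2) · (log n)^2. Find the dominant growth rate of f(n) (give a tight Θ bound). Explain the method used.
f(n) ∈ Θ(n^(5/2) · (log n)^2)

Compare the terms by growth order. For large n, n^a · (log n)^b dominates n^a' · (log n)^b' iff a > a', or (a = a' and b > b'). Ranking the 3 terms shows the dominant one is 9 · n^(5/2) · (log n)^2. Hence f(n) ∈ Θ(n^(5/2) · (log n)^2).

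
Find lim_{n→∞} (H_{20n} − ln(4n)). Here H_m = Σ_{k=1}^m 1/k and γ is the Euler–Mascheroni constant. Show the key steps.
lim = ln 5 + γ

By Euler-Maclaurin, H_m = ln m + γ + O(1/m). So
  H_{20n} − ln(4n) = ln(20n) + γ − ln(4n) + O(1/n)
                       = ln(20/4) + γ + O(1/n).
Hence the limit is ln(20/4) + γ (= ln 5).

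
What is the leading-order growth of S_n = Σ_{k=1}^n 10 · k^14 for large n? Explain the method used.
S_n ~ 2 · n^15 / 3

By integral comparison (Euler-Maclaurin), Σ_{k=1}^n 10 · k^14 = 10 · ∫_0^n x^14 dx + O(n^14) = 10 · n^15/15 = 2 · n^15 / 3 + O(n^14). (Equivalently, Faulhaber's formula gives the same leading term.)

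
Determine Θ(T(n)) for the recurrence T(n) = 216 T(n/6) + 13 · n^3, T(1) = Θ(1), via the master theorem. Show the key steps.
T(n) = Θ(n^3 log n)

log_6 216 = 3, and f(n) = 13 · n^3 = Θ(n^(log_6 216)). This is Case 2 of the master theorem: T(n) = Θ(f(n) · log n) = Θ(n^3 log n).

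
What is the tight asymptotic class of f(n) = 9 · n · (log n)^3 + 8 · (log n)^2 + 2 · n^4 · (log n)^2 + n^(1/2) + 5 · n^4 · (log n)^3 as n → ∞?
f(n) ∈ Θ(n^4 · (log n)^3)

Compare the terms by growth order. For large n, n^a · (log n)^b dominates n^a' · (log n)^b' iff a > a', or (a = a' and b > b'). Ranking the 5 terms shows the dominant one is 5 · n^4 · (log n)^3. Hence f(n) ∈ Θ(n^4 · (log n)^3).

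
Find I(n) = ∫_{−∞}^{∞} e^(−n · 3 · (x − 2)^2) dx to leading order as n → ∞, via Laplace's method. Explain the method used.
I(n) = sqrt(π/(3n))

Here φ(x) = 3 · (x − 2)^2 has its unique minimum at x* = 2 with φ(x*) = 0 and φ''(x*) = 6. Laplace's method gives
  I(n) ~ e^(−n φ(x*)) · sqrt(2π / (n · φ''(x*))) = sqrt(2π / (6n)) = sqrt(π/(3n)).
This is exact: substituting u = (x − 2)·sqrt(3n) gives I(n) = (1/sqrt(3n)) ∫_{−∞}^{∞} e^(−u^2) du = sqrt(π/(3n)).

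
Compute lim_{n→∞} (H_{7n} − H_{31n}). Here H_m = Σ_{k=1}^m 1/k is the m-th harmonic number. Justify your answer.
lim = ln(7/31)

Euler-Maclaurin gives H_m = ln m + γ + 1/(2m) + O(1/m^2). The γ and O(1/m) terms cancel in the difference:
  H_{7n} − H_{31n} = ln(7n) − ln(31n) + O(1/n) = ln(7/31) + O(1/n).
Hence the limit is ln(7/31).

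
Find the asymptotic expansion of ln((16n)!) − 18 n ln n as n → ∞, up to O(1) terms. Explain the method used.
ln((16n)!) − 18 n ln n = −2 n ln n + 16(ln 16 − 1) n + (1/2) ln(2π·16n) + O(1/n)

Stirling: ln((16n)!) = 16n ln(16n) − 16n + (1/2) ln(2π·16n) + O(1/n).
Expand 16n ln(16n) = 16n (ln n + ln 16) = 16n ln n + 16n ln 16.
Subtract 18n ln n: leading term is (16 − 18) n ln n = −2 n ln n. The next term is 16n ln 16 − 16n = 16(ln 16 − 1) n. Then the (1/2) ln(2π·16n) correction.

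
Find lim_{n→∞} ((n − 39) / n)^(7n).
lim = e^(−273)

Rewrite as (1 − 39/n)^(7n). By the standard limit (1 + x/n)^n → e^x, we have (1 − 39/n)^n → e^(−39), and raising to the 7th power gives e^(−273).
More precisely, ln[(1 − 39/n)^(7n)] = 7n · ln(1 − 39/n) = 7n · (-39/n + O(1/n^2)) = -273 + O(1/n) → -273.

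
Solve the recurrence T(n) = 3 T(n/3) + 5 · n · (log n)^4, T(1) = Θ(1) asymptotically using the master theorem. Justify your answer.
T(n) = Θ(n · (log n)^5)

Here log_3 3 = 1 and f(n) = 5 · n · (log n)^4 = Θ(n^(log_3 3) · (log n)^4). This is the extended Case 2 of the master theorem (f matches the critical exponent up to log factors), giving T(n) = Θ(n^(log_3 3) · (log n)^(4+1)) = Θ(n · (log n)^5).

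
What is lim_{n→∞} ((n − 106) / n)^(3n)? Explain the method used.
lim = e^(−318)

Rewrite as (1 − 106/n)^(3n). By the standard limit (1 + x/n)^n → e^x, we have (1 − 106/n)^n → e^(−106), and raising to the 3rd power gives e^(−318).
More precisely, ln[(1 − 106/n)^(3n)] = 3n · ln(1 − 106/n) = 3n · (-106/n + O(1/n^2)) = -318 + O(1/n) → -318.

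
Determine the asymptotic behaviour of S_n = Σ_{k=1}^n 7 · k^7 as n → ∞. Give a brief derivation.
S_n ~ 7 · n^8 / 8

By integral comparison (Euler-Maclaurin), Σ_{k=1}^n 7 · k^7 = 7 · ∫_0^n x^7 dx + O(n^7) = 7 · n^8/8 + O(n^7). (Equivalently, Faulhaber's formula gives the same leading term.)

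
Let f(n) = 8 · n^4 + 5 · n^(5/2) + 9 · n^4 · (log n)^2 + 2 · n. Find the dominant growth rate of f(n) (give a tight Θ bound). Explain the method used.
f(n) ∈ Θ(n^4 · (log n)^2)

Compare the terms by growth order. For large n, n^a · (log n)^b dominates n^a' · (log n)^b' iff a > a', or (a = a' and b > b'). Ranking the 4 terms shows the dominant one is 9 · n^4 · (log n)^2. Hence f(n) ∈ Θ(n^4 · (log n)^2).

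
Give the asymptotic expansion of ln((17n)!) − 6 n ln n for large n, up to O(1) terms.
ln((17n)!) − 6 n ln n = 11 n ln n + 17(ln 17 − 1) n + (1/2) ln(2π·17n) + O(1/n)

Stirling: ln((17n)!) = 17n ln(17n) − 17n + (1/2) ln(2π·17n) + O(1/n).
Expand 17n ln(17n) = 17n (ln n + ln 17) = 17n ln n + 17n ln 17.
Subtract 6n ln n: leading term is (17 − 6) n ln n = 11 n ln n. The next term is 17n ln 17 − 17n = 17(ln 17 − 1) n. Then the (1/2) ln(2π·17n) correction.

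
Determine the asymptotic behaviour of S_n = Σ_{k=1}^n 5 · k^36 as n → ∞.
S_n ~ 5 · n^37 / 37

By integral comparison (Euler-Maclaurin), Σ_{k=1}^n 5 · k^36 = 5 · ∫_0^n x^36 dx + O(n^36) = 5 · n^37/37 + O(n^36). (Equivalently, Faulhaber's formula gives the same leading term.)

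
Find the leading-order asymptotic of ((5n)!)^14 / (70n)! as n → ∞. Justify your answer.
((5n)!)^14/(70n)! ~ ((2π·5n)^(13/2) / sqrt(14)) · 14^(−14·5n)  →  0

Write N = 5n. Stirling: N! ~ sqrt(2π N)(N/e)^N and (14N)! ~ sqrt(2π·14N)·(14N/e)^(14N).
  (N!)^14/(14N)! ~ (2π N)^(14/2) (N/e)^(14N) / [sqrt(2π·14N) (14N/e)^(14N)]
     = (2π N)^(14/2) / sqrt(2π·14N) · (N/(14N))^(14N)
     = (2π N)^((14−1)/2) / sqrt(14) · 14^(−14N).
Since 14^14 > 1, the factor 14^(−14N) decays exponentially, so the ratio → 0. Substituting N = 5n gives the stated form.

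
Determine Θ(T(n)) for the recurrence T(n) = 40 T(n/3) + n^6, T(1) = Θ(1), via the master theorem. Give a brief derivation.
T(n) = Θ(n^6)

log_3 40 ≈ 3.358. f(n) = n^6 dominates n^(log_3 40) since 6 > 3.358, and the regularity condition a·f(n/b) = 40·(n/3)^6 = (40/729)·n^6 ≤ c·f(n) holds with c = 40/729 ≈ 0.0549 < 1. So this is Case 3: T(n) = Θ(f(n)) = Θ(n^6).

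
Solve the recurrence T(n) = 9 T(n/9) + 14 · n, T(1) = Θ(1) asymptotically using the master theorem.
T(n) = Θ(n log n)

log_9 9 = 1, and f(n) = 14 · n = Θ(n^(log_9 9)). This is Case 2 of the master theorem: T(n) = Θ(f(n) · log n) = Θ(n log n).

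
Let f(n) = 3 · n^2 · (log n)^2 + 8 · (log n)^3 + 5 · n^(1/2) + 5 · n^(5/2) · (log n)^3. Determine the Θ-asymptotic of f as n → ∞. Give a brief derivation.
f(n) ∈ Θ(n^(5/2) · (log n)^3)

Compare the terms by growth order. For large n, n^a · (log n)^b dominates n^a' · (log n)^b' iff a > a', or (a = a' and b > b'). Ranking the 4 terms shows the dominant one is 5 · n^(5/2) · (log n)^3. Hence f(n) ∈ Θ(n^(5/2) · (log n)^3).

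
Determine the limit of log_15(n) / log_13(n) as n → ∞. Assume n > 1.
lim = ln(13) / ln(15) = log_15(13)

Change of base: log_15(n) = ln n / ln 15 and log_13(n) = ln n / ln 13. The ratio is (ln n / ln 15) · (ln 13 / ln n) = ln 13 / ln 15, a constant independent of n. So the limit is ln 13 / ln 15 = log_15(13).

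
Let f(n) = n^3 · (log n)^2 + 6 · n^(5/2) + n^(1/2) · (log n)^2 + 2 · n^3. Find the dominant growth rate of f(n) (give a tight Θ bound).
f(n) ∈ Θ(n^3 · (log n)^2)

Compare the terms by growth order. For large n, n^a · (log n)^b dominates n^a' · (log n)^b' iff a > a', or (a = a' and b > b'). Ranking the 4 terms shows the dominant one is n^3 · (log n)^2. Hence f(n) ∈ Θ(n^3 · (log n)^2).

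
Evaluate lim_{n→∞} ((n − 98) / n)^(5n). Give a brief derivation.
lim = e^(−490)

Rewrite as (1 − 98/n)^(5n). By the standard limit (1 + x/n)^n → e^x, we have (1 − 98/n)^n → e^(−98), and raising to the 5th power gives e^(−490).
More precisely, ln[(1 − 98/n)^(5n)] = 5n · ln(1 − 98/n) = 5n · (-98/n + O(1/n^2)) = -490 + O(1/n) → -490.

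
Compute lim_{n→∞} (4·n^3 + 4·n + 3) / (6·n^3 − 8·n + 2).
lim = 4/6 = 2/3

For large n the leading n^3 terms dominate both numerator and denominator. Dividing top and bottom by n^3, every other term tends to 0, leaving 4/6 = 2/3.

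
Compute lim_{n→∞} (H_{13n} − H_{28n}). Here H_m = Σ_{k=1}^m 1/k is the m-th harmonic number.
lim = ln(13/28)

Euler-Maclaurin gives H_m = ln m + γ + 1/(2m) + O(1/m^2). The γ and O(1/m) terms cancel in the difference:
  H_{13n} − H_{28n} = ln(13n) − ln(28n) + O(1/n) = ln(13/28) + O(1/n).
Hence the limit is ln(13/28).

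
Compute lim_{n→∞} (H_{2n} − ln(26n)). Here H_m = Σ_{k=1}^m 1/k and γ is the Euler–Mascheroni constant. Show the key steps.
lim = −ln 13 + γ

By Euler-Maclaurin, H_m = ln m + γ + O(1/m). So
  H_{2n} − ln(26n) = ln(2n) + γ − ln(26n) + O(1/n)
                       = ln(2/26) + γ + O(1/n).
Hence the limit is ln(2/26) + γ (= −ln 13).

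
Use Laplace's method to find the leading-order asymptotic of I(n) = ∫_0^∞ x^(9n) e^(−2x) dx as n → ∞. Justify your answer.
I(n) ~ (sqrt(2π·9n) / 2) · (9n/(2e))^(9n)

Write the integrand as exp(9n ln x − 2x) and set f(x) = 9n ln x − 2x. Then f'(x) = 9n/x − 2 = 0 at x* = 9n/2, and f''(x*) = −9n/x*^2 = −2^2/(9n). Laplace's method (interior maximum) gives
  I(n) ~ e^(f(x*)) · sqrt(2π / |f''(x*)|)
        = exp(9n ln(9n/2) − 9n) · sqrt(2π · 9n / 2^2)
        = (9n/2)^(9n) e^(−9n) · sqrt(2π·9n) / 2
        = (sqrt(2π·9n) / 2) · (9n/(2e))^(9n).
This matches Γ(9n+1)/2^(9n+1) with Stirling applied to Γ.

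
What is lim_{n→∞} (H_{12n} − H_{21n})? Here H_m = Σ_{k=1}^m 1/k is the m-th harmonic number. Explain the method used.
lim = ln(12/21) = ln(4/7)

Euler-Maclaurin gives H_m = ln m + γ + 1/(2m) + O(1/m^2). The γ and O(1/m) terms cancel in the difference:
  H_{12n} − H_{21n} = ln(12n) − ln(21n) + O(1/n) = ln(12/21) + O(1/n).
Hence the limit is ln(12/21) = ln(4/7).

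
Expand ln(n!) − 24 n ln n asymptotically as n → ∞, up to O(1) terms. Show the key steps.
ln(n!) − 24 n ln n = −23 n ln n − n + (1/2) ln(2π n) + O(1/n)

Stirling: ln((n)!) = n ln(n) − n + (1/2) ln(2π·n) + O(1/n).
Here n ln(n) = n ln n.
Subtract 24n ln n: leading term is (1 − 24) n ln n = −23 n ln n. The next term is −n. Then the (1/2) ln(2π·n) correction.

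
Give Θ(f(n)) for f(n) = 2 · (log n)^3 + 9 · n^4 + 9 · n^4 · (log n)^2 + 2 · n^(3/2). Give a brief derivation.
f(n) ∈ Θ(n^4 · (log n)^2)

Compare the terms by growth order. For large n, n^a · (log n)^b dominates n^a' · (log n)^b' iff a > a', or (a = a' and b > b'). Ranking the 4 terms shows the dominant one is 9 · n^4 · (log n)^2. Hence f(n) ∈ Θ(n^4 · (log n)^2).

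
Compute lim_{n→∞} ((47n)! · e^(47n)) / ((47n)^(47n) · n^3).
lim = 0

Stirling: (47n)! ~ sqrt(2π·47n) · (47n/e)^(47n). Hence
  (47n)! · e^(47n) / (47n)^(47n) ~ sqrt(2π·47n).
Dividing by n^3: sqrt(2π·47n) / n^3 = sqrt(2π·47) · n^((1−6)/2), so the expression behaves like sqrt(2π·47) · n^((1−6)/2) → 0.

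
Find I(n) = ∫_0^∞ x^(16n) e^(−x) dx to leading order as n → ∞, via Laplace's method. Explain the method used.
I(n) ~ sqrt(2π·16n) · (16n/e)^(16n)

Write the integrand as exp(16n ln x − x) and set f(x) = 16n ln x − x. Then f'(x) = 16n/x − 1 = 0 at x* = 16n, and f''(x*) = −16n/x*^2 = −1/(16n). Laplace's method (interior maximum) gives
  I(n) ~ e^(f(x*)) · sqrt(2π / |f''(x*)|)
        = exp(16n ln(16n) − 16n) · sqrt(2π · 16n)
        = (16n)^(16n) e^(−16n) · sqrt(2π·16n)
        = sqrt(2π·16n) · (16n/e)^(16n).
This matches Γ(16n+1) with Stirling applied to Γ.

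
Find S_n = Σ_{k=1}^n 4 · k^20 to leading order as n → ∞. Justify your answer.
S_n ~ 4 · n^21 / 21

By integral comparison (Euler-Maclaurin), Σ_{k=1}^n 4 · k^20 = 4 · ∫_0^n x^20 dx + O(n^20) = 4 · n^21/21 + O(n^20). (Equivalently, Faulhaber's formula gives the same leading term.)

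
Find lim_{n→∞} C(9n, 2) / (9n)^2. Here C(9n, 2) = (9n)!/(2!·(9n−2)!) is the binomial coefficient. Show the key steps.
lim = 1/2! = 1/2

With N = 9n → ∞: C(N, 2) / N^2 = [N(N−1)…(N−1)] / (2! · N^2) = (1/2!) · 1 · (1 − 1/(9n)). Each factor → 1 as N → ∞, so the limit is 1/2! = 1/2.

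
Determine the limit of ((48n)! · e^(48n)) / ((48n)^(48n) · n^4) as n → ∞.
lim = 0

Stirling: (48n)! ~ sqrt(2π·48n) · (48n/e)^(48n). Hence
  (48n)! · e^(48n) / (48n)^(48n) ~ sqrt(2π·48n).
Dividing by n^4: sqrt(2π·48n) / n^4 = sqrt(2π·48) · n^((1−8)/2), so the expression behaves like sqrt(2π·48) · n^((1−8)/2) → 0.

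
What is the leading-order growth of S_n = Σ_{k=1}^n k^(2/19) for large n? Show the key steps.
S_n ~ (19/21) · n^(21/19)

Integral comparison: Σ_{k=1}^n k^(2/19) = ∫_0^n x^(2/19) dx + O(n^(2/19)). The integral is n^(1 + 2/19) / (1 + 2/19) = n^((2+19)/19) / ((2+19)/19) = (19/21) · n^(21/19).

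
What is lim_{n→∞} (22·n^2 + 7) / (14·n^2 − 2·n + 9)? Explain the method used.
lim = 22/14 = 11/7

For large n the leading n^2 terms dominate both numerator and denominator. Dividing top and bottom by n^2, every other term tends to 0, leaving 22/14 = 11/7.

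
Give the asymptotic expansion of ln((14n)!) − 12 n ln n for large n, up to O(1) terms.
ln((14n)!) − 12 n ln n = 2 n ln n + 14(ln 14 − 1) n + (1/2) ln(2π·14n) + O(1/n)

Stirling: ln((14n)!) = 14n ln(14n) − 14n + (1/2) ln(2π·14n) + O(1/n).
Expand 14n ln(14n) = 14n (ln n + ln 14) = 14n ln n + 14n ln 14.
Subtract 12n ln n: leading term is (14 − 12) n ln n = 2 n ln n. The next term is 14n ln 14 − 14n = 14(ln 14 − 1) n. Then the (1/2) ln(2π·14n) correction.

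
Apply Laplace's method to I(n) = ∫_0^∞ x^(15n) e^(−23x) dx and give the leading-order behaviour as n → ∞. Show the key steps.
I(n) ~ (sqrt(2π·15n) / 23) · (15n/(23e))^(15n)

Write the integrand as exp(15n ln x − 23x) and set f(x) = 15n ln x − 23x. Then f'(x) = 15n/x − 23 = 0 at x* = 15n/23, and f''(x*) = −15n/x*^2 = −23^2/(15n). Laplace's method (interior maximum) gives
  I(n) ~ e^(f(x*)) · sqrt(2π / |f''(x*)|)
        = exp(15n ln(15n/23) − 15n) · sqrt(2π · 15n / 23^2)
        = (15n/23)^(15n) e^(−15n) · sqrt(2π·15n) / 23
        = (sqrt(2π·15n) / 23) · (15n/(23e))^(15n).
This matches Γ(15n+1)/23^(15n+1) with Stirling applied to Γ.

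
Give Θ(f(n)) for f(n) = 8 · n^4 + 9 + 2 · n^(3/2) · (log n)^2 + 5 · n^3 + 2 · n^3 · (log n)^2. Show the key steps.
f(n) ∈ Θ(n^4)

Compare the terms by growth order. For large n, n^a · (log n)^b dominates n^a' · (log n)^b' iff a > a', or (a = a' and b > b'). Ranking the 5 terms shows the dominant one is 8 · n^4. Hence f(n) ∈ Θ(n^4).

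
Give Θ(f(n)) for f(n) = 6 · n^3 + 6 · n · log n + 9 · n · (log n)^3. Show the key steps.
f(n) ∈ Θ(n^3)

Compare the terms by growth order. For large n, n^a · (log n)^b dominates n^a' · (log n)^b' iff a > a', or (a = a' and b > b'). Ranking the 3 terms shows the dominant one is 6 · n^3. Hence f(n) ∈ Θ(n^3).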